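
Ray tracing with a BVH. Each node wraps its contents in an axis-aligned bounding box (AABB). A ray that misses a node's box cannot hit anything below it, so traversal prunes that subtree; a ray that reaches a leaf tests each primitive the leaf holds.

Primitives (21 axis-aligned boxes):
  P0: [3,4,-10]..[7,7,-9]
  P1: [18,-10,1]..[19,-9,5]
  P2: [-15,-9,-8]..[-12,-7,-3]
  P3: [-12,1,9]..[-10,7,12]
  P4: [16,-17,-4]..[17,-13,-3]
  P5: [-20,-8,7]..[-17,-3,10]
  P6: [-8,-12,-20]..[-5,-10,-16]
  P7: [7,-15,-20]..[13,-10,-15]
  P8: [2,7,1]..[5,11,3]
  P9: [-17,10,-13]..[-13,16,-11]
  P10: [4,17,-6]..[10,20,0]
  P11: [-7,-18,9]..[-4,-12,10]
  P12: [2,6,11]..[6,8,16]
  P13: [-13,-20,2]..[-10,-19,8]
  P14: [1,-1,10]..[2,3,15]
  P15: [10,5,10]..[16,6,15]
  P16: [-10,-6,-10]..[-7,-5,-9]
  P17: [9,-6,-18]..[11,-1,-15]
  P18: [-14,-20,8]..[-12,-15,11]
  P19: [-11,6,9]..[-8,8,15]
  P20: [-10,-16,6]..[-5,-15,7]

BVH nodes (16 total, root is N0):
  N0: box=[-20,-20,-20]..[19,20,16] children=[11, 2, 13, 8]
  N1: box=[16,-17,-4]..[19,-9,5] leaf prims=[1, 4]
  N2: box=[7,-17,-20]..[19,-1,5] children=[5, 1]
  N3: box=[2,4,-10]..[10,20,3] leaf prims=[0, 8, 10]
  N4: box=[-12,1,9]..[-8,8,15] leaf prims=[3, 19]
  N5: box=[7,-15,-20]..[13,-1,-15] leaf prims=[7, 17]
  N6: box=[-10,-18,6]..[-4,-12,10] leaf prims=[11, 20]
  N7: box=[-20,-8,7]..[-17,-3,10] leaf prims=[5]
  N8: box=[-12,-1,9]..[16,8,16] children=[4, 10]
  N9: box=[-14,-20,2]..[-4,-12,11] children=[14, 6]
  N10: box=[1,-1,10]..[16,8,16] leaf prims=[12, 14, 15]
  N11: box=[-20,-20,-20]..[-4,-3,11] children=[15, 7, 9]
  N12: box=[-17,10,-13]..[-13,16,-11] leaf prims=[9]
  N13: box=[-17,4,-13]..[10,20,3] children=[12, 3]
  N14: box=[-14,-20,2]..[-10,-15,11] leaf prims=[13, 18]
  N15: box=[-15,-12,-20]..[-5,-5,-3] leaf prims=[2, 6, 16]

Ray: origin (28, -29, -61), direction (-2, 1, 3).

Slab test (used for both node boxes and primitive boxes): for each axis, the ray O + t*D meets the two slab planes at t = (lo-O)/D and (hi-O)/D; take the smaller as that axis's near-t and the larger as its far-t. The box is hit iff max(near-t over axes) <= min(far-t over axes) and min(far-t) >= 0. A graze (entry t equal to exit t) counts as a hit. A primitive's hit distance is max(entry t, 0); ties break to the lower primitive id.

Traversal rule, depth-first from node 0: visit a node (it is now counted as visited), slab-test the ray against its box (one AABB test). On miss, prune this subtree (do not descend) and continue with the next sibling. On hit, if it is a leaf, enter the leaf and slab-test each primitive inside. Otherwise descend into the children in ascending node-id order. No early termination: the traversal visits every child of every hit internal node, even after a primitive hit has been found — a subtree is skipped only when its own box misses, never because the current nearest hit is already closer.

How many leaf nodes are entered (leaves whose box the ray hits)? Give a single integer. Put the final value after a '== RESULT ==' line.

Trace the traversal:
N0 x:[9/2,24] y:[9,49] z:[41/3,77/3] -> hit [41/3,24], descend [2, 8, 11, 13]
  N2 x:[9/2,21/2] y:[12,28] z:[41/3,22] -> miss, prune
  N8 x:[6,20] y:[28,37] z:[70/3,77/3] -> miss, prune
  N11 x:[16,24] y:[9,26] z:[41/3,24] -> hit [16,24], descend [7, 9, 15]
    N7 x:[45/2,24] y:[21,26] z:[68/3,71/3] -> hit [68/3,71/3] leaf, test {P5@t=68/3}
    N9 x:[16,21] y:[9,17] z:[21,24] -> miss, prune
    N15 x:[33/2,43/2] y:[17,24] z:[41/3,58/3] -> hit [17,58/3] leaf, test {P2(miss), P6(miss), P16(miss)}
  N13 x:[9,45/2] y:[33,49] z:[16,64/3] -> miss, prune

order=[0, 2, 8, 11, 7, 9, 15, 13]  |boxes|=8  |leaves|=2  hit=P5

== RESULT ==
2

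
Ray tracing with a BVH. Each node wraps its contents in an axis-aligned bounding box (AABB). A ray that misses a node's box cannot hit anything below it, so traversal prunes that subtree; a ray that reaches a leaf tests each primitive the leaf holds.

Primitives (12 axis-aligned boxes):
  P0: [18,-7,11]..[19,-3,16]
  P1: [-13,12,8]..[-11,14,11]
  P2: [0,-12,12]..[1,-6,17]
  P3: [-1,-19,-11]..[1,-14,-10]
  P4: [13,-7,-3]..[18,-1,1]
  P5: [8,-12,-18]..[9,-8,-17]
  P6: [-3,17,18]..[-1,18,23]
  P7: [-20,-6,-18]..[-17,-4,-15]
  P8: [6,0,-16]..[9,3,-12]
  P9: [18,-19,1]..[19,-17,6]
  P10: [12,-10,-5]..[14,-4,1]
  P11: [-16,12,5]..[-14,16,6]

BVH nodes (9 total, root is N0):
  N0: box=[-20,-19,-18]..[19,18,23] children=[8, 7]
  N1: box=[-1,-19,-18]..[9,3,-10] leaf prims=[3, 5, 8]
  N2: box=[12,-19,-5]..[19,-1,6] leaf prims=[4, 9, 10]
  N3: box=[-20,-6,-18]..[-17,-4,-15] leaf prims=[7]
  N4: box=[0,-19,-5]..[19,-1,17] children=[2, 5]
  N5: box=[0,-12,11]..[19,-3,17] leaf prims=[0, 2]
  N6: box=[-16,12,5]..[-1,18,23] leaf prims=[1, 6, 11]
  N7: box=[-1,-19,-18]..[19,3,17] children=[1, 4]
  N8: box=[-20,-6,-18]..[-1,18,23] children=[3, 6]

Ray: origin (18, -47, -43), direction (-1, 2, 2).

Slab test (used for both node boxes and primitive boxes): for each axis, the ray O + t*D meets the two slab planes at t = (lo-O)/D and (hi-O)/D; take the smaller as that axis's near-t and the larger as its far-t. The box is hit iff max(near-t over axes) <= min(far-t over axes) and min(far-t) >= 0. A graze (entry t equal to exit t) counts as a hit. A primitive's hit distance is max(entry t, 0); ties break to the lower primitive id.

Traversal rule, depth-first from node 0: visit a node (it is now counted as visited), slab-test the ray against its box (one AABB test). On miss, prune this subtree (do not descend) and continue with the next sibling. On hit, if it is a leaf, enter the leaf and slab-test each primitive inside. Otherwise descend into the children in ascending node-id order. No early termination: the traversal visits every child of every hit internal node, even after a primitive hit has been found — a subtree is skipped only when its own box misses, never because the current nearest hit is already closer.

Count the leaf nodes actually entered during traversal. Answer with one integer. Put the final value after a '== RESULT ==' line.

Trace the traversal:
N0 x:[-1,38] y:[14,65/2] z:[25/2,33] -> hit [14,65/2], descend [7, 8]
  N7 x:[-1,19] y:[14,25] z:[25/2,30] -> hit [14,19], descend [1, 4]
    N1 x:[9,19] y:[14,25] z:[25/2,33/2] -> hit [14,33/2] leaf, test {P3(miss), P5(miss), P8(miss)}
    N4 x:[-1,18] y:[14,23] z:[19,30] -> miss, prune
  N8 x:[19,38] y:[41/2,65/2] z:[25/2,33] -> hit [41/2,65/2], descend [3, 6]
    N3 x:[35,38] y:[41/2,43/2] z:[25/2,14] -> miss, prune
    N6 x:[19,34] y:[59/2,65/2] z:[24,33] -> hit [59/2,65/2] leaf, test {P1(miss), P6(miss), P11(miss)}

7 AABB tests over nodes [0, 7, 1, 4, 8, 3, 6]; 2 leaves entered; closest miss.

== RESULT ==
2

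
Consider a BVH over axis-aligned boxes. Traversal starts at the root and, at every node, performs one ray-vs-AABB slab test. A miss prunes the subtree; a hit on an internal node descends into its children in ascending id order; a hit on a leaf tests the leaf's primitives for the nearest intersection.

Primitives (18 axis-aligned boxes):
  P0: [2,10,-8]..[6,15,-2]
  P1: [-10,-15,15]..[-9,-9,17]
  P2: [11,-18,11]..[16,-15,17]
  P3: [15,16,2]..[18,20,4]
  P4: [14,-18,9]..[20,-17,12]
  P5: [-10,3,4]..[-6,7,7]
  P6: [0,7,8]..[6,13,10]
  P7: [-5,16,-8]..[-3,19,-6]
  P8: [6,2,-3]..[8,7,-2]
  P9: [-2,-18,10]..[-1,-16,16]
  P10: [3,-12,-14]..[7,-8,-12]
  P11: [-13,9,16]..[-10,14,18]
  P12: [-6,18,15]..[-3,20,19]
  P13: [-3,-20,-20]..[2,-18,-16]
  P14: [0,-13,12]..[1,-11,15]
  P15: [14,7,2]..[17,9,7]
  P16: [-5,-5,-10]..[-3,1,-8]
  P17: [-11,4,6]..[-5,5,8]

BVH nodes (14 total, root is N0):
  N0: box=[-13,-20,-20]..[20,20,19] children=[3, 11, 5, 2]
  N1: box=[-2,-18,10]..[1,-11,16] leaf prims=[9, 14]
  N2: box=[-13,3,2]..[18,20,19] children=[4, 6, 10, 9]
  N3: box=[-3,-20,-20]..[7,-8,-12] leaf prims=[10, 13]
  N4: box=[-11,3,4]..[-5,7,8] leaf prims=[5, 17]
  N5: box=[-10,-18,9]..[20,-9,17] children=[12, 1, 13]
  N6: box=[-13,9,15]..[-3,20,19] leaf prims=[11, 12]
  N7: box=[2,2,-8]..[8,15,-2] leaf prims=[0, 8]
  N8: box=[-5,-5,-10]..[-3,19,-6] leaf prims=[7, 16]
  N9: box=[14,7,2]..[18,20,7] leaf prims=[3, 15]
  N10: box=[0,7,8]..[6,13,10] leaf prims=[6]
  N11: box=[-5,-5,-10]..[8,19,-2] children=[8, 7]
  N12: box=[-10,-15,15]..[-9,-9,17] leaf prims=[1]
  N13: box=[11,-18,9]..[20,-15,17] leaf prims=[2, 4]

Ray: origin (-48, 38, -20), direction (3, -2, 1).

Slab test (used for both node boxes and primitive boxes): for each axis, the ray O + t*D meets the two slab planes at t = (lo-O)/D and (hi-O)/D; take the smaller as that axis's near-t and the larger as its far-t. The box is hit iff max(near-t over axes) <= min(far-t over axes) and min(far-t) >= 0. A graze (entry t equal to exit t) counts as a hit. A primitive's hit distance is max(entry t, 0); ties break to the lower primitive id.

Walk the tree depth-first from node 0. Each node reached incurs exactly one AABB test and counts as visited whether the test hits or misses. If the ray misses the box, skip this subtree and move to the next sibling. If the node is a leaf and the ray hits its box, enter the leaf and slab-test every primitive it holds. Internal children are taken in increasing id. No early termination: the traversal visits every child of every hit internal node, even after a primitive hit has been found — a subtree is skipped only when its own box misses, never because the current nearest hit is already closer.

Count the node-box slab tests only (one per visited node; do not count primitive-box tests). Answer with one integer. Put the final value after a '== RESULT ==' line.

Traverse from the root:
N0 x:[35/3,68/3] y:[9,29] z:[0,39] -> hit [35/3,68/3], descend [2, 3, 5, 11]
  N2 x:[35/3,22] y:[9,35/2] z:[22,39] -> miss, prune
  N3 x:[15,55/3] y:[23,29] z:[0,8] -> miss, prune
  N5 x:[38/3,68/3] y:[47/2,28] z:[29,37] -> miss, prune
  N11 x:[43/3,56/3] y:[19/2,43/2] z:[10,18] -> hit [43/3,18], descend [7, 8]
    N7 x:[50/3,56/3] y:[23/2,18] z:[12,18] -> hit [50/3,18] leaf, test {P0(miss), P8@t=18}
    N8 x:[43/3,15] y:[19/2,43/2] z:[10,14] -> miss, prune

Visited [0, 2, 3, 5, 11, 7, 8]. Tests: 7 box, 1 leaf. Nearest: P8.

== RESULT ==
7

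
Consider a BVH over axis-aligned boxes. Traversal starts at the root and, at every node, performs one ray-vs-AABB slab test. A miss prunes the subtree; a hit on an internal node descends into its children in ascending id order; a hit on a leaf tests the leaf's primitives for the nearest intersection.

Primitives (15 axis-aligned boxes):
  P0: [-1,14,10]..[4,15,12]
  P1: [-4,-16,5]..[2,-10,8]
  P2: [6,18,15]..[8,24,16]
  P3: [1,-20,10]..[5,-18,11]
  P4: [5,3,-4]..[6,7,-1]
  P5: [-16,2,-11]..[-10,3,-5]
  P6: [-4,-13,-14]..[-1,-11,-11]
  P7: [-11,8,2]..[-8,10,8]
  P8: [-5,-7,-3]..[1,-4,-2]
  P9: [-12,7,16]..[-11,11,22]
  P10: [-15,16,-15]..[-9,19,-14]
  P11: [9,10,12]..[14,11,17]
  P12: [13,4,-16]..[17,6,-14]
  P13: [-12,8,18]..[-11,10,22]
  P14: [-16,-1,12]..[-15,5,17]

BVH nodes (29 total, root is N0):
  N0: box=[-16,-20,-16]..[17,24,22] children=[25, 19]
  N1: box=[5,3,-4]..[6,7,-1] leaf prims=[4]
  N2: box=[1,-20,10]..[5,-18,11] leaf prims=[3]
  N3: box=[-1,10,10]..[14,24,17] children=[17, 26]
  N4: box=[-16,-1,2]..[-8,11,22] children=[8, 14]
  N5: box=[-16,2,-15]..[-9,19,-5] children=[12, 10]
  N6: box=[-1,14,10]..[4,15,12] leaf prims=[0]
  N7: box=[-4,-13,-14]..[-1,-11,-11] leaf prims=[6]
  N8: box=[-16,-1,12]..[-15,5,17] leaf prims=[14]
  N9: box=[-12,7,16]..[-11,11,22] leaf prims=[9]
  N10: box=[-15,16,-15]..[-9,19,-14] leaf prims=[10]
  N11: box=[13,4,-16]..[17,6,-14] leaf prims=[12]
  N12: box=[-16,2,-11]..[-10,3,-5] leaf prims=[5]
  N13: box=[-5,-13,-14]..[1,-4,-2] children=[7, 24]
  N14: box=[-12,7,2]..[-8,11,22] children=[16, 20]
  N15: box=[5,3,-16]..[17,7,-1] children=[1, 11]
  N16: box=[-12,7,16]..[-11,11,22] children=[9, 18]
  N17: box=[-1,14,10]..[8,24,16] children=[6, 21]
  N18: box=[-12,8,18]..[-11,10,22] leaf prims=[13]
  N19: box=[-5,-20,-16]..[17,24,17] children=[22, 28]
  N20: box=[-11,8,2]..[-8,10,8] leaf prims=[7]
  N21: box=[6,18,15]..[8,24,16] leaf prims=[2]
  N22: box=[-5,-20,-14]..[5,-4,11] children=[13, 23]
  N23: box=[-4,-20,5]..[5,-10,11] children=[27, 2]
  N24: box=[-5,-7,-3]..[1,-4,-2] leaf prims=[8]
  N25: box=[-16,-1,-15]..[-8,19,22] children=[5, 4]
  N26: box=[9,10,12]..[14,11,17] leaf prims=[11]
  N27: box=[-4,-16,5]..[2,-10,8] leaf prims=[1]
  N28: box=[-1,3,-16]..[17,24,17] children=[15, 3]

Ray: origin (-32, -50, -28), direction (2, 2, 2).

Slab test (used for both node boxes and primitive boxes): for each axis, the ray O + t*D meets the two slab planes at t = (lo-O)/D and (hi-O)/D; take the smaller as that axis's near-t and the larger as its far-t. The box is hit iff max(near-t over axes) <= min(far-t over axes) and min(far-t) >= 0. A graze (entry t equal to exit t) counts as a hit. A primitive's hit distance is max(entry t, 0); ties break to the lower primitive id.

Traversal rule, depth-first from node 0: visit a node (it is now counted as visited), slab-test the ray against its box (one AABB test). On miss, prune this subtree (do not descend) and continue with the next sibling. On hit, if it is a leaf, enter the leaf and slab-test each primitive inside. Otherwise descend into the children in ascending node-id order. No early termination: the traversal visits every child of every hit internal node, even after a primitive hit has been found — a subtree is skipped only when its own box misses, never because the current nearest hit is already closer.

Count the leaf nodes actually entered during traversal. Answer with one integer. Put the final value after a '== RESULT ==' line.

Walk:
N0 x:[8,49/2] y:[15,37] z:[6,25] -> hit [15,49/2], descend [19, 25]
  N19 x:[27/2,49/2] y:[15,37] z:[6,45/2] -> hit [15,45/2], descend [22, 28]
    N22 x:[27/2,37/2] y:[15,23] z:[7,39/2] -> hit [15,37/2], descend [13, 23]
      N13 x:[27/2,33/2] y:[37/2,23] z:[7,13] -> miss, prune
      N23 x:[14,37/2] y:[15,20] z:[33/2,39/2] -> hit [33/2,37/2], descend [2, 27]
        N2 x:[33/2,37/2] y:[15,16] z:[19,39/2] -> miss, prune
        N27 x:[14,17] y:[17,20] z:[33/2,18] -> hit [17,17] leaf, test {P1@t=17}
    N28 x:[31/2,49/2] y:[53/2,37] z:[6,45/2] -> miss, prune
  N25 x:[8,12] y:[49/2,69/2] z:[13/2,25] -> miss, prune

9 AABB tests over nodes [0, 19, 22, 13, 23, 2, 27, 28, 25]; 1 leaf entered; closest P1.

== RESULT ==
1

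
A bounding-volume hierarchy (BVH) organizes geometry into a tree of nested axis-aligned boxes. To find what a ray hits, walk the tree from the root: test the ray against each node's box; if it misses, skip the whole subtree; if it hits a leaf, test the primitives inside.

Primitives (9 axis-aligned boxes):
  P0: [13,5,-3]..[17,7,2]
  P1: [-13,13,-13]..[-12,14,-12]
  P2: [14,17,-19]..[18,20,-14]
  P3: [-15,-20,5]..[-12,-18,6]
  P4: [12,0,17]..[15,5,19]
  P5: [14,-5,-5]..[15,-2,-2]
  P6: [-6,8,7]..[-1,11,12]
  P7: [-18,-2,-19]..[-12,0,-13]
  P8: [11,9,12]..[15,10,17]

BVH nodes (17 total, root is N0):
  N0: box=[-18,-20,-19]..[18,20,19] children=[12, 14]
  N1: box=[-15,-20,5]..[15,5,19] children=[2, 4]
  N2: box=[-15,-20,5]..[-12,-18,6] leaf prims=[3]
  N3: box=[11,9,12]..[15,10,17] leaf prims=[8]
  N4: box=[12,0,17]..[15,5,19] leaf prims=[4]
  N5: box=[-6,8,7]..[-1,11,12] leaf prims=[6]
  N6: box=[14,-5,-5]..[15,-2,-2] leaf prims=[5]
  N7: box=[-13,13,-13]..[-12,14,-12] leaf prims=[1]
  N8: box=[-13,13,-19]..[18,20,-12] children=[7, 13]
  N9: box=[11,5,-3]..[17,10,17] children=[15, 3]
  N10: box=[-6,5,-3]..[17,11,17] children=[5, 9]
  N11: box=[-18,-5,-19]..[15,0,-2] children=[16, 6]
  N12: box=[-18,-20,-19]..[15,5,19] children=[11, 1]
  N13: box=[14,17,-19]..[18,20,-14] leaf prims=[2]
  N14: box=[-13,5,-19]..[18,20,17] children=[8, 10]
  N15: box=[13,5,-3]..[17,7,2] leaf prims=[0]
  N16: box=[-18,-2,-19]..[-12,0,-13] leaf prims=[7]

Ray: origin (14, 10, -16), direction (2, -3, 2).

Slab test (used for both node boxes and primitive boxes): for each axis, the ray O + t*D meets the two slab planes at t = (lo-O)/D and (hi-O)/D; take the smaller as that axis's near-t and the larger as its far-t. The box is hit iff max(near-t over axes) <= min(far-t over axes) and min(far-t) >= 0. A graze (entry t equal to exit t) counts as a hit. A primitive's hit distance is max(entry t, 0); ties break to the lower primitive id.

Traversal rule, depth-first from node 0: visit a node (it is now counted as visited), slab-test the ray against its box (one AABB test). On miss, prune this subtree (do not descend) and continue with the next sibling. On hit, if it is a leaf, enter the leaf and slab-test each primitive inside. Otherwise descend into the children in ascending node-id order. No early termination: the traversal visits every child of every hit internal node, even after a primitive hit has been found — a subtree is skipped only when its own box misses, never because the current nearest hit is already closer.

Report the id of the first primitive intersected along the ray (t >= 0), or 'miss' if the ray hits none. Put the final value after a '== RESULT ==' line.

Trace the traversal:
N0 x:[-16,2] y:[-10/3,10] z:[-3/2,35/2] -> hit [-3/2,2], descend [12, 14]
  N12 x:[-16,1/2] y:[5/3,10] z:[-3/2,35/2] -> miss, prune
  N14 x:[-27/2,2] y:[-10/3,5/3] z:[-3/2,33/2] -> hit [-3/2,5/3], descend [8, 10]
    N8 x:[-27/2,2] y:[-10/3,-1] z:[-3/2,2] -> miss, prune
    N10 x:[-10,3/2] y:[-1/3,5/3] z:[13/2,33/2] -> miss, prune

Visited [0, 12, 14, 8, 10]. Tests: 5 box, 0 leaf. Nearest: miss.

== RESULT ==
miss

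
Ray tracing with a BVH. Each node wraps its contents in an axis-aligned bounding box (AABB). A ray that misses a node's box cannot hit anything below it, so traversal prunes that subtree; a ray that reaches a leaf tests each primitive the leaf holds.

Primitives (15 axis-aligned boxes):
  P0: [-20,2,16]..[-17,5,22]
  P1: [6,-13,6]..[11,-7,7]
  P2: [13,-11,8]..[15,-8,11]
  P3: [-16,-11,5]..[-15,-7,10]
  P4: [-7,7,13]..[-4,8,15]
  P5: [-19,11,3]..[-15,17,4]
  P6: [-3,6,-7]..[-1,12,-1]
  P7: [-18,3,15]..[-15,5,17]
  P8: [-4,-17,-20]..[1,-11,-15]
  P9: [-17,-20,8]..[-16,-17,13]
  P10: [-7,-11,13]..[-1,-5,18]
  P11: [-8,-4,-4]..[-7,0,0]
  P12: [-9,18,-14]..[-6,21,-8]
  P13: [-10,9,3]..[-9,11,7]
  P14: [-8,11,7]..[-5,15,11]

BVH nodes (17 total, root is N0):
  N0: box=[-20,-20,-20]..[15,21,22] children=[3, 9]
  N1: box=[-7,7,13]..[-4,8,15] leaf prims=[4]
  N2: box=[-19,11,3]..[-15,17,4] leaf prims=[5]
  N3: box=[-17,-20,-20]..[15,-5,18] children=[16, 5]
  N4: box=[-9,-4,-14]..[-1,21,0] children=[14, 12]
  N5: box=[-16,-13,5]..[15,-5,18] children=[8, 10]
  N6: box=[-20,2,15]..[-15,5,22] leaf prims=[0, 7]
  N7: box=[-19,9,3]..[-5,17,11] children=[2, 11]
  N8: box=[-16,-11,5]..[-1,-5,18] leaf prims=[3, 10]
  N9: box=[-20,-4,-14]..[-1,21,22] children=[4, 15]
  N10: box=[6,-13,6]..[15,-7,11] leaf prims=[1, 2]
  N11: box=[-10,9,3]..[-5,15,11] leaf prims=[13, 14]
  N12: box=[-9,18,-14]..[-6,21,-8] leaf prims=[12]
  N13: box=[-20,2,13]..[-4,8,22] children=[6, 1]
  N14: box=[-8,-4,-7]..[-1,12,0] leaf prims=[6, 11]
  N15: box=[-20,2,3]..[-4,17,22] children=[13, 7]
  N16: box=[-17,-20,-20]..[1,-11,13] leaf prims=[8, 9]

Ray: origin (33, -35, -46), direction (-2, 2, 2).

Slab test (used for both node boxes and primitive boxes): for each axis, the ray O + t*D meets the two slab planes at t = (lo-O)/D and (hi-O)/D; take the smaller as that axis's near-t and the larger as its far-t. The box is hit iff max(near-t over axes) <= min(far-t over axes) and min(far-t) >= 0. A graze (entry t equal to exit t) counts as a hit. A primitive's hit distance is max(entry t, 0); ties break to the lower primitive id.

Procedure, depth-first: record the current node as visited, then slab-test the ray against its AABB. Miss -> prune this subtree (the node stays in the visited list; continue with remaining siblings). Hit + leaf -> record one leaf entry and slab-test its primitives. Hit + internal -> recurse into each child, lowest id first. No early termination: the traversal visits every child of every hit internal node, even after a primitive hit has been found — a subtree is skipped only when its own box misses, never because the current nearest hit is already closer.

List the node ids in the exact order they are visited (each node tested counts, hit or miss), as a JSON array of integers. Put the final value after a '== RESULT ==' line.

Walk:
N0 x:[9,53/2] y:[15/2,28] z:[13,34] -> hit [13,53/2], descend [3, 9]
  N3 x:[9,25] y:[15/2,15] z:[13,32] -> hit [13,15], descend [5, 16]
    N5 x:[9,49/2] y:[11,15] z:[51/2,32] -> miss, prune
    N16 x:[16,25] y:[15/2,12] z:[13,59/2] -> miss, prune
  N9 x:[17,53/2] y:[31/2,28] z:[16,34] -> hit [17,53/2], descend [4, 15]
    N4 x:[17,21] y:[31/2,28] z:[16,23] -> hit [17,21], descend [12, 14]
      N12 x:[39/2,21] y:[53/2,28] z:[16,19] -> miss, prune
      N14 x:[17,41/2] y:[31/2,47/2] z:[39/2,23] -> hit [39/2,41/2] leaf, test {P6(miss), P11(miss)}
    N15 x:[37/2,53/2] y:[37/2,26] z:[49/2,34] -> hit [49/2,26], descend [7, 13]
      N7 x:[19,26] y:[22,26] z:[49/2,57/2] -> hit [49/2,26], descend [2, 11]
        N2 x:[24,26] y:[23,26] z:[49/2,25] -> hit [49/2,25] leaf, test {P5@t=49/2}
        N11 x:[19,43/2] y:[22,25] z:[49/2,57/2] -> miss, prune
      N13 x:[37/2,53/2] y:[37/2,43/2] z:[59/2,34] -> miss, prune

order=[0, 3, 5, 16, 9, 4, 12, 14, 15, 7, 2, 11, 13]  |boxes|=13  |leaves|=2  hit=P5

== RESULT ==
[0, 3, 5, 16, 9, 4, 12, 14, 15, 7, 2, 11, 13]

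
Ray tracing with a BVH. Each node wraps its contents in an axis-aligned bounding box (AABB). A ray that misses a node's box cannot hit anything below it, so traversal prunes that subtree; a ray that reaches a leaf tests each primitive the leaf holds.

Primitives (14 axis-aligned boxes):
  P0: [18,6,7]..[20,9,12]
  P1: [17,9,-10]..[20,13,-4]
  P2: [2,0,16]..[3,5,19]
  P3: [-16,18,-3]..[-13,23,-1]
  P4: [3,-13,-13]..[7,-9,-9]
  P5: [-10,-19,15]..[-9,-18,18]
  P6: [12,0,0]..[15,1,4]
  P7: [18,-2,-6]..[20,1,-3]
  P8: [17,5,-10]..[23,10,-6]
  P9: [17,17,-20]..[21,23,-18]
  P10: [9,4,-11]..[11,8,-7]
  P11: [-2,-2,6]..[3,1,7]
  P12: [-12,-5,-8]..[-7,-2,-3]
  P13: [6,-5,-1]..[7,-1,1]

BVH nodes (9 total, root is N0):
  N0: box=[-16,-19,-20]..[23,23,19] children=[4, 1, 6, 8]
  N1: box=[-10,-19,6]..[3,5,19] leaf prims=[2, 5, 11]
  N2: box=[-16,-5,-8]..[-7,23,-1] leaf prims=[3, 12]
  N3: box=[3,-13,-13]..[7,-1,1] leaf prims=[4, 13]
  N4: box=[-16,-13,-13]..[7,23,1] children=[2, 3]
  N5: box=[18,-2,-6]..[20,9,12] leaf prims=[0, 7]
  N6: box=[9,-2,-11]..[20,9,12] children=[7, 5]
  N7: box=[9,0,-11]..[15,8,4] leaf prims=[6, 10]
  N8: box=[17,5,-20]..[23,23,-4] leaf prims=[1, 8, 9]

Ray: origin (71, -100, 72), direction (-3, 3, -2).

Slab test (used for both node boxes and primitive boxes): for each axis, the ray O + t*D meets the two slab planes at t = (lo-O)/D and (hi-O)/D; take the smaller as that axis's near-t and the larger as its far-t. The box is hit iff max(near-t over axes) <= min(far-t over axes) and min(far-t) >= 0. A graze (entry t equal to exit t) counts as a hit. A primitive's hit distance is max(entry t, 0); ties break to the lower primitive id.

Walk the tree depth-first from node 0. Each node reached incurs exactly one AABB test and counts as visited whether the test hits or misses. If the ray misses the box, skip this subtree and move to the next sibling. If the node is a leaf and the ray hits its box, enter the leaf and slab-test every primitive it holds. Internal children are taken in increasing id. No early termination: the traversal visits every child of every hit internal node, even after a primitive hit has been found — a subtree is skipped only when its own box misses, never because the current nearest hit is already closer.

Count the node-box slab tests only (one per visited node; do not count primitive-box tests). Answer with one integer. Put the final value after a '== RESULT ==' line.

Trace the traversal:
N0 x:[16,29] y:[27,41] z:[53/2,46] -> hit [27,29], descend [1, 4, 6, 8]
  N1 x:[68/3,27] y:[27,35] z:[53/2,33] -> hit [27,27] leaf, test {P2(miss), P5@t=27, P11(miss)}
  N4 x:[64/3,29] y:[29,41] z:[71/2,85/2] -> miss, prune
  N6 x:[17,62/3] y:[98/3,109/3] z:[30,83/2] -> miss, prune
  N8 x:[16,18] y:[35,41] z:[38,46] -> miss, prune

Summary -> nodes [0, 1, 4, 6, 8]; box-tests=5; leaf-entries=1; first=P5

== RESULT ==
5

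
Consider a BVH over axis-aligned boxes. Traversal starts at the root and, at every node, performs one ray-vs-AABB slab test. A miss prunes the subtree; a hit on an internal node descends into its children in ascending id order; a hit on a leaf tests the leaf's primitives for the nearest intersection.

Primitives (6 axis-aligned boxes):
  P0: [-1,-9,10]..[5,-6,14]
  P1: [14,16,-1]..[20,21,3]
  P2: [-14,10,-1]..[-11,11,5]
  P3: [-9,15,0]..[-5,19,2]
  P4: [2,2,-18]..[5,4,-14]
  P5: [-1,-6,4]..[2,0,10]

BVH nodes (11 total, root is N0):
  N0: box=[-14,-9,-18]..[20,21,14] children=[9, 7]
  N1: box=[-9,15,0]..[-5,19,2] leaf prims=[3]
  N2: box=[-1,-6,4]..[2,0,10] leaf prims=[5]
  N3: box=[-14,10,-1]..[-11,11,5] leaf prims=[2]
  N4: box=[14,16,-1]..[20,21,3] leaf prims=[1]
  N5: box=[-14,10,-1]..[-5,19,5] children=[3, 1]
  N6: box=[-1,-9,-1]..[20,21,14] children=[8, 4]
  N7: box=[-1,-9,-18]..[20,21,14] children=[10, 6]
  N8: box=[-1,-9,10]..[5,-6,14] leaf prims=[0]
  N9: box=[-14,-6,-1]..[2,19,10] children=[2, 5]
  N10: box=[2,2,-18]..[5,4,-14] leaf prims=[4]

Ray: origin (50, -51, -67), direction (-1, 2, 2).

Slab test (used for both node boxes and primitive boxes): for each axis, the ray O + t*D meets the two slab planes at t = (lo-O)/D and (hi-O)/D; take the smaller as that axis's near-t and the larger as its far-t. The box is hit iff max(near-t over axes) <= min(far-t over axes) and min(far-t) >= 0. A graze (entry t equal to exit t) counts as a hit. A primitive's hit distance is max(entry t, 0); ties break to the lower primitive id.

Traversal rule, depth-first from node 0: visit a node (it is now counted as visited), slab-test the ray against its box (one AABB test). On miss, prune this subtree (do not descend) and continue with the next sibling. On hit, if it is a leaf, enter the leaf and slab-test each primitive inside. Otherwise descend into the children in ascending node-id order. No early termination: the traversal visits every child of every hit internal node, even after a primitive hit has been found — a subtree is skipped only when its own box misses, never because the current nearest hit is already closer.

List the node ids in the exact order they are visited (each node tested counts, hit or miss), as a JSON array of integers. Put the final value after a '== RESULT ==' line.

Traverse from the root:
N0 x:[30,64] y:[21,36] z:[49/2,81/2] -> hit [30,36], descend [7, 9]
  N7 x:[30,51] y:[21,36] z:[49/2,81/2] -> hit [30,36], descend [6, 10]
    N6 x:[30,51] y:[21,36] z:[33,81/2] -> hit [33,36], descend [4, 8]
      N4 x:[30,36] y:[67/2,36] z:[33,35] -> hit [67/2,35] leaf, test {P1@t=67/2}
      N8 x:[45,51] y:[21,45/2] z:[77/2,81/2] -> miss, prune
    N10 x:[45,48] y:[53/2,55/2] z:[49/2,53/2] -> miss, prune
  N9 x:[48,64] y:[45/2,35] z:[33,77/2] -> miss, prune

Visited [0, 7, 6, 4, 8, 10, 9]. Tests: 7 box, 1 leaf. Nearest: P1.

== RESULT ==
[0, 7, 6, 4, 8, 10, 9]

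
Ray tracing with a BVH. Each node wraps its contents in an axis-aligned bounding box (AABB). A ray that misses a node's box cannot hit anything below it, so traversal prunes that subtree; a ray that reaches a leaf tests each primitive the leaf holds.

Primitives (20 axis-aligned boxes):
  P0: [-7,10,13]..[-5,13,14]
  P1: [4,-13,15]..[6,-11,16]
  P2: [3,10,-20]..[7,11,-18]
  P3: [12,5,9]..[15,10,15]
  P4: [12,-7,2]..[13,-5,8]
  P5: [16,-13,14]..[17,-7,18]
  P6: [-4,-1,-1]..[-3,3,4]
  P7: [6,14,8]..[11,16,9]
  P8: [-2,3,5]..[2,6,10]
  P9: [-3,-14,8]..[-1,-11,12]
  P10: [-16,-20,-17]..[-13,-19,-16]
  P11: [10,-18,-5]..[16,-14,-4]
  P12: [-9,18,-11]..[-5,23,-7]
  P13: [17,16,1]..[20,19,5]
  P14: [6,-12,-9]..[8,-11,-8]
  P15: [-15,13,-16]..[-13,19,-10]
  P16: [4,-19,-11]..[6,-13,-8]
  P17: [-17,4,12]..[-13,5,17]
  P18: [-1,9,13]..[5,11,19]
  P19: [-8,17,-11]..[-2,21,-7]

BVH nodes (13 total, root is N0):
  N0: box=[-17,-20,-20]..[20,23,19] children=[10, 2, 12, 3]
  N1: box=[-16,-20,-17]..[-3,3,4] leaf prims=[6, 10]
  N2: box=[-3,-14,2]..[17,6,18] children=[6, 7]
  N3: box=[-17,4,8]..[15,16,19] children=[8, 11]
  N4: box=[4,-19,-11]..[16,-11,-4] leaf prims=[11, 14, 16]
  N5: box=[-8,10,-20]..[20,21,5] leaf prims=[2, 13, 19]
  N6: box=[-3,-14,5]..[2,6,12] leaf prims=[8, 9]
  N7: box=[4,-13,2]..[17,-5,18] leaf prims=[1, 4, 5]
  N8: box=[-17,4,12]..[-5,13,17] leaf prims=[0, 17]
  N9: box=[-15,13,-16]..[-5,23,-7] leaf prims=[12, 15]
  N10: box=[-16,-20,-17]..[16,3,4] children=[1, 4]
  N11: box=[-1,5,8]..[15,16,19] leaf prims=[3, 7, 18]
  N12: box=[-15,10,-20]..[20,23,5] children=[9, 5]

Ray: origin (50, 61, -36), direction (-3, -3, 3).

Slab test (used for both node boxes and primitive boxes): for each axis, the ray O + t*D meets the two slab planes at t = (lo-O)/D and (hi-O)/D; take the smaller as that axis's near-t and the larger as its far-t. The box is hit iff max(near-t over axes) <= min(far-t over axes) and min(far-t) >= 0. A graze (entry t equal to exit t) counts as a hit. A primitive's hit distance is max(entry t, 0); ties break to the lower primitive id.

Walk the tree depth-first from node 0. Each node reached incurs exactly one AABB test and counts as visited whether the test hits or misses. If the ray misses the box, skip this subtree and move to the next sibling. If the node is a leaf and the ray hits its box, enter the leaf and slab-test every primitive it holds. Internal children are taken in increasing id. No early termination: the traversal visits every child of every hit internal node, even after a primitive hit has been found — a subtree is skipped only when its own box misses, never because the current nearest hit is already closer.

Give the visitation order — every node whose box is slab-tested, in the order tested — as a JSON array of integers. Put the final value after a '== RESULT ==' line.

Traverse from the root:
N0 x:[10,67/3] y:[38/3,27] z:[16/3,55/3] -> hit [38/3,55/3], descend [2, 3, 10, 12]
  N2 x:[11,53/3] y:[55/3,25] z:[38/3,18] -> miss, prune
  N3 x:[35/3,67/3] y:[15,19] z:[44/3,55/3] -> hit [15,55/3], descend [8, 11]
    N8 x:[55/3,67/3] y:[16,19] z:[16,53/3] -> miss, prune
    N11 x:[35/3,17] y:[15,56/3] z:[44/3,55/3] -> hit [15,17] leaf, test {P3(miss), P7(miss), P18@t=50/3}
  N10 x:[34/3,22] y:[58/3,27] z:[19/3,40/3] -> miss, prune
  N12 x:[10,65/3] y:[38/3,17] z:[16/3,41/3] -> hit [38/3,41/3], descend [5, 9]
    N5 x:[10,58/3] y:[40/3,17] z:[16/3,41/3] -> hit [40/3,41/3] leaf, test {P2(miss), P13(miss), P19(miss)}
    N9 x:[55/3,65/3] y:[38/3,16] z:[20/3,29/3] -> miss, prune

9 AABB tests over nodes [0, 2, 3, 8, 11, 10, 12, 5, 9]; 2 leaves entered; closest P18.

== RESULT ==
[0, 2, 3, 8, 11, 10, 12, 5, 9]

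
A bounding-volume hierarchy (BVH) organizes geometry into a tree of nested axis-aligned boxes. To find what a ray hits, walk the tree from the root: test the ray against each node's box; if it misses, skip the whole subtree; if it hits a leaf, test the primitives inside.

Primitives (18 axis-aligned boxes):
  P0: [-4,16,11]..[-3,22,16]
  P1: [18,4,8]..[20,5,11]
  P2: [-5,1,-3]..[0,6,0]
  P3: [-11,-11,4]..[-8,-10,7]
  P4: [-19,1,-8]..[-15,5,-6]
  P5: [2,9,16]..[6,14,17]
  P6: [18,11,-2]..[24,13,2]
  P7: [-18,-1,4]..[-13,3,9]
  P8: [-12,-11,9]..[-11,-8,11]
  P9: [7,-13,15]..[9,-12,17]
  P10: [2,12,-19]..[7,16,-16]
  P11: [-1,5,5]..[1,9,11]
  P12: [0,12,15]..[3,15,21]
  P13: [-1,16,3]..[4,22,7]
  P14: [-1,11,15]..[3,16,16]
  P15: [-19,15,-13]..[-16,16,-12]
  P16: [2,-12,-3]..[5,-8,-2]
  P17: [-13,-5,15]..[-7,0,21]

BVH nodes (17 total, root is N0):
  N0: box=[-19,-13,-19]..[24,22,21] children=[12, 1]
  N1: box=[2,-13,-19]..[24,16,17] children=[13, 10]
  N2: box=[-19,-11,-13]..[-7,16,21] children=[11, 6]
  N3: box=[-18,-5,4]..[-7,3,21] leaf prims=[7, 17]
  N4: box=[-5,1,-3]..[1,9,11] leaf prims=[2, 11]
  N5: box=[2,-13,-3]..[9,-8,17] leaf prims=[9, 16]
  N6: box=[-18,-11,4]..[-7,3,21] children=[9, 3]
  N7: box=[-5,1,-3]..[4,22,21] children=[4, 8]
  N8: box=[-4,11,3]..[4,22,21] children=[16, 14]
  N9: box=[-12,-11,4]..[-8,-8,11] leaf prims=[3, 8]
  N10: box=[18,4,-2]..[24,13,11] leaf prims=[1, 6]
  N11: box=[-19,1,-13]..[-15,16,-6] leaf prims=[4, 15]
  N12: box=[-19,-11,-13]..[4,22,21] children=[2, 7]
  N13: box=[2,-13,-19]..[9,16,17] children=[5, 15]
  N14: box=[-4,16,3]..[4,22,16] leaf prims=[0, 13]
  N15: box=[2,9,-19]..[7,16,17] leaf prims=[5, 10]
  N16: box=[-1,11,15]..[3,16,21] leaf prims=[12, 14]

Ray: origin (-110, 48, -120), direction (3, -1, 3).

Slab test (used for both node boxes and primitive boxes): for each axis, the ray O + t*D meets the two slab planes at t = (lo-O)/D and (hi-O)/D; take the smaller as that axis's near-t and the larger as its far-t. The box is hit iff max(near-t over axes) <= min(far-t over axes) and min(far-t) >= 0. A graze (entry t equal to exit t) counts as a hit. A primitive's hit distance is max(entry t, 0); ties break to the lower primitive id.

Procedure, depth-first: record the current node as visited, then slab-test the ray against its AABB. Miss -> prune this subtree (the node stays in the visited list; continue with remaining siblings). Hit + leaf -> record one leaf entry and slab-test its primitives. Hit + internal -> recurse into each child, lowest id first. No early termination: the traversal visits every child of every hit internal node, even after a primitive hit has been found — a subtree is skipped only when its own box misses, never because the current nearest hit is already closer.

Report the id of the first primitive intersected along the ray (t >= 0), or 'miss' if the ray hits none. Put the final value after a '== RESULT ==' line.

Trace the traversal:
N0 x:[91/3,134/3] y:[26,61] z:[101/3,47] -> hit [101/3,134/3], descend [1, 12]
  N1 x:[112/3,134/3] y:[32,61] z:[101/3,137/3] -> hit [112/3,134/3], descend [10, 13]
    N10 x:[128/3,134/3] y:[35,44] z:[118/3,131/3] -> hit [128/3,131/3] leaf, test {P1@t=43, P6(miss)}
    N13 x:[112/3,119/3] y:[32,61] z:[101/3,137/3] -> hit [112/3,119/3], descend [5, 15]
      N5 x:[112/3,119/3] y:[56,61] z:[39,137/3] -> miss, prune
      N15 x:[112/3,39] y:[32,39] z:[101/3,137/3] -> hit [112/3,39] leaf, test {P5(miss), P10(miss)}
  N12 x:[91/3,38] y:[26,59] z:[107/3,47] -> hit [107/3,38], descend [2, 7]
    N2 x:[91/3,103/3] y:[32,59] z:[107/3,47] -> miss, prune
    N7 x:[35,38] y:[26,47] z:[39,47] -> miss, prune

9 AABB tests over nodes [0, 1, 10, 13, 5, 15, 12, 2, 7]; 2 leaves entered; closest P1.

== RESULT ==
1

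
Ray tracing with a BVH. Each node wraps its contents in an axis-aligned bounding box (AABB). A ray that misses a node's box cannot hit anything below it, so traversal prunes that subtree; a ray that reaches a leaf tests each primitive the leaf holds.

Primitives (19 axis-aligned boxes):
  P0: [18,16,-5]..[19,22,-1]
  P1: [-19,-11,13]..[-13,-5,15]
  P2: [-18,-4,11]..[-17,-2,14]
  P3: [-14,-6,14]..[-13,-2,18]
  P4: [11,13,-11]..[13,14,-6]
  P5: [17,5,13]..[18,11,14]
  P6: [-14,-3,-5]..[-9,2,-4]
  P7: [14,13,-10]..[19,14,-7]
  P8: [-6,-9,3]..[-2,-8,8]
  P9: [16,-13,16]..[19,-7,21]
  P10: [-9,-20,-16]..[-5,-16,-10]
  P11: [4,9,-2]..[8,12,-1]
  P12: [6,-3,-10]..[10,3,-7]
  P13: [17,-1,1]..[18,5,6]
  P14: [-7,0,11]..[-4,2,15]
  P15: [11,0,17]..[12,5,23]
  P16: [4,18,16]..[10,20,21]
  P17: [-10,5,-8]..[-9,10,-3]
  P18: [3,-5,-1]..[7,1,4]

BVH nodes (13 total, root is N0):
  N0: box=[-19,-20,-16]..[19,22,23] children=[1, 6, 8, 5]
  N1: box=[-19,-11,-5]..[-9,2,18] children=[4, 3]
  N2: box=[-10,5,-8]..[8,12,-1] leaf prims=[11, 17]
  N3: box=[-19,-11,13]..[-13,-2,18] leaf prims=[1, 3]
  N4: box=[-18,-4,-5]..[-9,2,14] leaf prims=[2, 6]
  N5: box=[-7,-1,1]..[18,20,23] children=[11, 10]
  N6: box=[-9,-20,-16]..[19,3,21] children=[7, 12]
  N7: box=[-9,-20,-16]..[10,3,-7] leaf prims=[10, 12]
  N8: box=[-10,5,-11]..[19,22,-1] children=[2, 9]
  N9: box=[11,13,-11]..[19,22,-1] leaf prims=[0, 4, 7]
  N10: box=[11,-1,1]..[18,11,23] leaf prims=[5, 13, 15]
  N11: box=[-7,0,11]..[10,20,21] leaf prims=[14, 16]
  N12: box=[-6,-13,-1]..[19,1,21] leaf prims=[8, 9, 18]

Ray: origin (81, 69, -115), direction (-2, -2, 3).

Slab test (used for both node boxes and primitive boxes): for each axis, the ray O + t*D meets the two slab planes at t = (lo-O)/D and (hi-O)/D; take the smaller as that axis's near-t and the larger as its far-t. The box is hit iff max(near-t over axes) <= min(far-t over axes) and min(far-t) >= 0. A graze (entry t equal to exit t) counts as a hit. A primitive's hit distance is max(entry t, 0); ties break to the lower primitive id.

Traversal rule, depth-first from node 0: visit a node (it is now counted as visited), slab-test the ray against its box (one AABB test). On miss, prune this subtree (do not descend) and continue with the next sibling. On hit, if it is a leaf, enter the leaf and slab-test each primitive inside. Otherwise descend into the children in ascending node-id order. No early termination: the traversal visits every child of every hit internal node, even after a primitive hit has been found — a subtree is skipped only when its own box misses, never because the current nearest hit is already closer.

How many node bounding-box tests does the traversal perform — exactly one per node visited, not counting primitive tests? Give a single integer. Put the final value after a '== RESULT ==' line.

Walk:
N0 x:[31,50] y:[47/2,89/2] z:[33,46] -> hit [33,89/2], descend [1, 5, 6, 8]
  N1 x:[45,50] y:[67/2,40] z:[110/3,133/3] -> miss, prune
  N5 x:[63/2,44] y:[49/2,35] z:[116/3,46] -> miss, prune
  N6 x:[31,45] y:[33,89/2] z:[33,136/3] -> hit [33,89/2], descend [7, 12]
    N7 x:[71/2,45] y:[33,89/2] z:[33,36] -> hit [71/2,36] leaf, test {P10(miss), P12@t=71/2}
    N12 x:[31,87/2] y:[34,41] z:[38,136/3] -> hit [38,41] leaf, test {P8(miss), P9(miss), P18(miss)}
  N8 x:[31,91/2] y:[47/2,32] z:[104/3,38] -> miss, prune

Summary -> nodes [0, 1, 5, 6, 7, 12, 8]; box-tests=7; leaf-entries=2; first=P12

== RESULT ==
7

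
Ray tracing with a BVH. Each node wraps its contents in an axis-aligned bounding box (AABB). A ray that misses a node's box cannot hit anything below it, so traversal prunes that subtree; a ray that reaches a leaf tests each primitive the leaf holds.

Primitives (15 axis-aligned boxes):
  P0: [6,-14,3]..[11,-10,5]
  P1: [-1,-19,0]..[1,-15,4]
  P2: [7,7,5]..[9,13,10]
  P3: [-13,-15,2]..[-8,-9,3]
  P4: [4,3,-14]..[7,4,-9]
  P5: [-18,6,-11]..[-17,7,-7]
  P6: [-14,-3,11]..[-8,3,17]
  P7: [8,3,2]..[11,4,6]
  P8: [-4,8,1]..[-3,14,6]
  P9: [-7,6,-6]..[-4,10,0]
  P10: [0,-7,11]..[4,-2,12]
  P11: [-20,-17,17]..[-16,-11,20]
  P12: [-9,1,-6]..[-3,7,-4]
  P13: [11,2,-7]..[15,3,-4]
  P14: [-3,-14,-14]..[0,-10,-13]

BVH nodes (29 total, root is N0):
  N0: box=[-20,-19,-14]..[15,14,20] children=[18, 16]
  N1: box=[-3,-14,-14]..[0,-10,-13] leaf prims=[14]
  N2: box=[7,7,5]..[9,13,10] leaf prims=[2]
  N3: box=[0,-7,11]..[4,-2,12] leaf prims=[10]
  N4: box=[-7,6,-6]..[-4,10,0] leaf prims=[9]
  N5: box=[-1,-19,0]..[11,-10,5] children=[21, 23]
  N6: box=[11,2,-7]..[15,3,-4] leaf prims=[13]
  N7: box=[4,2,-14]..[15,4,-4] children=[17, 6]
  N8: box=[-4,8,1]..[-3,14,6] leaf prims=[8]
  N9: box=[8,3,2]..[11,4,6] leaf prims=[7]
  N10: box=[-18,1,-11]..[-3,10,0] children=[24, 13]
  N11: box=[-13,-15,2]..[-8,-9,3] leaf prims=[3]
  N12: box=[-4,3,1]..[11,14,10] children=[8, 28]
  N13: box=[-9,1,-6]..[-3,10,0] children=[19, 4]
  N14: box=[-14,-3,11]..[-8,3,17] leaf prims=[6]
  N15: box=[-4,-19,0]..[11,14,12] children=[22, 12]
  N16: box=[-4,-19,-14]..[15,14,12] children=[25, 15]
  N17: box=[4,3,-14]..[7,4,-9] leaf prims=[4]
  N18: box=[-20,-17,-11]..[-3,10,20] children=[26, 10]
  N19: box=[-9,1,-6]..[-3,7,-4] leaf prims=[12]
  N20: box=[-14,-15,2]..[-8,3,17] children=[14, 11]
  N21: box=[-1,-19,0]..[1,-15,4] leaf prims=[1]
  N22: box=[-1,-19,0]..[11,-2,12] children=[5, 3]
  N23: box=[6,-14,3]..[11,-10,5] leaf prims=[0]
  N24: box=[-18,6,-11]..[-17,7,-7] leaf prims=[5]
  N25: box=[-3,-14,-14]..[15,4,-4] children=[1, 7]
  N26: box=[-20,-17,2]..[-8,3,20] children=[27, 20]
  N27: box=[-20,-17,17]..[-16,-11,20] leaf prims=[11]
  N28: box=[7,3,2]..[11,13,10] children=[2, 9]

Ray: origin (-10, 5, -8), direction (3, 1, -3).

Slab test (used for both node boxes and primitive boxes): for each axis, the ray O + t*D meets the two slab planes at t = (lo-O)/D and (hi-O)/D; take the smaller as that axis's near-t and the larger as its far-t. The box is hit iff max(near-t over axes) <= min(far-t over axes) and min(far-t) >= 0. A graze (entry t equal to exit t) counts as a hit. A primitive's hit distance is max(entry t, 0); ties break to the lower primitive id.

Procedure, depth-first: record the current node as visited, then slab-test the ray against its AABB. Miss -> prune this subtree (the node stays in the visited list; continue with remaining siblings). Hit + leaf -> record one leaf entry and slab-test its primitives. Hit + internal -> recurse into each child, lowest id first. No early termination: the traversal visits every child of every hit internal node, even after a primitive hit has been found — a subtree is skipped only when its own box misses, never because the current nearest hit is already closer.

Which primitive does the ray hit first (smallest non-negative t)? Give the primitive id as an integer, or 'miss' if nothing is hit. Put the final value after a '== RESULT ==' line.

Traverse from the root:
N0 x:[-10/3,25/3] y:[-24,9] z:[-28/3,2] -> hit [-10/3,2], descend [16, 18]
  N16 x:[2,25/3] y:[-24,9] z:[-20/3,2] -> hit [2,2], descend [15, 25]
    N15 x:[2,7] y:[-24,9] z:[-20/3,-8/3] -> miss, prune
    N25 x:[7/3,25/3] y:[-19,-1] z:[-4/3,2] -> miss, prune
  N18 x:[-10/3,7/3] y:[-22,5] z:[-28/3,1] -> hit [-10/3,1], descend [10, 26]
    N10 x:[-8/3,7/3] y:[-4,5] z:[-8/3,1] -> hit [-8/3,1], descend [13, 24]
      N13 x:[1/3,7/3] y:[-4,5] z:[-8/3,-2/3] -> miss, prune
      N24 x:[-8/3,-7/3] y:[1,2] z:[-1/3,1] -> miss, prune
    N26 x:[-10/3,2/3] y:[-22,-2] z:[-28/3,-10/3] -> miss, prune

Visited [0, 16, 15, 25, 18, 10, 13, 24, 26]. Tests: 9 box, 0 leaf. Nearest: miss.

== RESULT ==
miss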